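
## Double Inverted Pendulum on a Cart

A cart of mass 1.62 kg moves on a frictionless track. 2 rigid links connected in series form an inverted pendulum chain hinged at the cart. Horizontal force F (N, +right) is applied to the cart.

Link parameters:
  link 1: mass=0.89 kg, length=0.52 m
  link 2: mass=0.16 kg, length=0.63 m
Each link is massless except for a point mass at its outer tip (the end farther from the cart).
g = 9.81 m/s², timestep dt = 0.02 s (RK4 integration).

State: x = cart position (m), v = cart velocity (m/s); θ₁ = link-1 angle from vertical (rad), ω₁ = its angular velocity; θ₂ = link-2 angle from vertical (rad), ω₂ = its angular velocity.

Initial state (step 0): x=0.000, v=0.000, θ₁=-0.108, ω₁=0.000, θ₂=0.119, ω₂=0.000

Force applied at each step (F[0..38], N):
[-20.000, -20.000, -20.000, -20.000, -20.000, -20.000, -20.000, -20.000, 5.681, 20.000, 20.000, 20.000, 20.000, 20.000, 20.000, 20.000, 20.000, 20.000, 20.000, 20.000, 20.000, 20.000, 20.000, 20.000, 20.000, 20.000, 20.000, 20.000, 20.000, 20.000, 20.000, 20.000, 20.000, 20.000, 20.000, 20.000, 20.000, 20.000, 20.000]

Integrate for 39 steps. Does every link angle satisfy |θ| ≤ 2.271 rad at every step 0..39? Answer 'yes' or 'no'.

Answer: no

Derivation:
apply F[0]=-20.000 → step 1: x=-0.002, v=-0.232, θ₁=-0.104, ω₁=0.387, θ₂=0.120, ω₂=0.091
apply F[1]=-20.000 → step 2: x=-0.009, v=-0.465, θ₁=-0.092, ω₁=0.780, θ₂=0.123, ω₂=0.178
apply F[2]=-20.000 → step 3: x=-0.021, v=-0.701, θ₁=-0.073, ω₁=1.187, θ₂=0.127, ω₂=0.257
apply F[3]=-20.000 → step 4: x=-0.037, v=-0.941, θ₁=-0.045, ω₁=1.612, θ₂=0.133, ω₂=0.323
apply F[4]=-20.000 → step 5: x=-0.059, v=-1.185, θ₁=-0.008, ω₁=2.062, θ₂=0.140, ω₂=0.374
apply F[5]=-20.000 → step 6: x=-0.085, v=-1.433, θ₁=0.038, ω₁=2.538, θ₂=0.148, ω₂=0.407
apply F[6]=-20.000 → step 7: x=-0.116, v=-1.684, θ₁=0.094, ω₁=3.041, θ₂=0.156, ω₂=0.424
apply F[7]=-20.000 → step 8: x=-0.152, v=-1.934, θ₁=0.160, ω₁=3.566, θ₂=0.165, ω₂=0.427
apply F[8]=+5.681 → step 9: x=-0.190, v=-1.873, θ₁=0.230, ω₁=3.525, θ₂=0.173, ω₂=0.424
apply F[9]=+20.000 → step 10: x=-0.225, v=-1.649, θ₁=0.298, ω₁=3.210, θ₂=0.181, ω₂=0.402
apply F[10]=+20.000 → step 11: x=-0.256, v=-1.434, θ₁=0.359, ω₁=2.949, θ₂=0.189, ω₂=0.360
apply F[11]=+20.000 → step 12: x=-0.283, v=-1.230, θ₁=0.416, ω₁=2.740, θ₂=0.196, ω₂=0.297
apply F[12]=+20.000 → step 13: x=-0.305, v=-1.035, θ₁=0.469, ω₁=2.577, θ₂=0.201, ω₂=0.213
apply F[13]=+20.000 → step 14: x=-0.324, v=-0.847, θ₁=0.519, ω₁=2.457, θ₂=0.204, ω₂=0.109
apply F[14]=+20.000 → step 15: x=-0.339, v=-0.666, θ₁=0.568, ω₁=2.376, θ₂=0.205, ω₂=-0.014
apply F[15]=+20.000 → step 16: x=-0.351, v=-0.491, θ₁=0.615, ω₁=2.330, θ₂=0.203, ω₂=-0.153
apply F[16]=+20.000 → step 17: x=-0.359, v=-0.320, θ₁=0.661, ω₁=2.316, θ₂=0.199, ω₂=-0.309
apply F[17]=+20.000 → step 18: x=-0.364, v=-0.152, θ₁=0.707, ω₁=2.333, θ₂=0.191, ω₂=-0.480
apply F[18]=+20.000 → step 19: x=-0.365, v=0.013, θ₁=0.754, ω₁=2.376, θ₂=0.179, ω₂=-0.663
apply F[19]=+20.000 → step 20: x=-0.363, v=0.177, θ₁=0.803, ω₁=2.445, θ₂=0.164, ω₂=-0.858
apply F[20]=+20.000 → step 21: x=-0.358, v=0.340, θ₁=0.852, ω₁=2.538, θ₂=0.145, ω₂=-1.062
apply F[21]=+20.000 → step 22: x=-0.350, v=0.504, θ₁=0.904, ω₁=2.652, θ₂=0.122, ω₂=-1.273
apply F[22]=+20.000 → step 23: x=-0.338, v=0.670, θ₁=0.959, ω₁=2.786, θ₂=0.094, ω₂=-1.487
apply F[23]=+20.000 → step 24: x=-0.323, v=0.839, θ₁=1.016, ω₁=2.939, θ₂=0.062, ω₂=-1.700
apply F[24]=+20.000 → step 25: x=-0.304, v=1.011, θ₁=1.076, ω₁=3.109, θ₂=0.026, ω₂=-1.909
apply F[25]=+20.000 → step 26: x=-0.282, v=1.189, θ₁=1.140, ω₁=3.298, θ₂=-0.014, ω₂=-2.108
apply F[26]=+20.000 → step 27: x=-0.257, v=1.373, θ₁=1.208, ω₁=3.504, θ₂=-0.058, ω₂=-2.292
apply F[27]=+20.000 → step 28: x=-0.227, v=1.564, θ₁=1.281, ω₁=3.731, θ₂=-0.106, ω₂=-2.456
apply F[28]=+20.000 → step 29: x=-0.194, v=1.765, θ₁=1.358, ω₁=3.980, θ₂=-0.156, ω₂=-2.594
apply F[29]=+20.000 → step 30: x=-0.157, v=1.976, θ₁=1.440, ω₁=4.256, θ₂=-0.209, ω₂=-2.698
apply F[30]=+20.000 → step 31: x=-0.115, v=2.201, θ₁=1.528, ω₁=4.565, θ₂=-0.264, ω₂=-2.762
apply F[31]=+20.000 → step 32: x=-0.069, v=2.442, θ₁=1.623, ω₁=4.917, θ₂=-0.319, ω₂=-2.779
apply F[32]=+20.000 → step 33: x=-0.017, v=2.703, θ₁=1.725, ω₁=5.322, θ₂=-0.375, ω₂=-2.741
apply F[33]=+20.000 → step 34: x=0.040, v=2.991, θ₁=1.836, ω₁=5.794, θ₂=-0.429, ω₂=-2.643
apply F[34]=+20.000 → step 35: x=0.103, v=3.312, θ₁=1.958, ω₁=6.353, θ₂=-0.480, ω₂=-2.483
apply F[35]=+20.000 → step 36: x=0.173, v=3.677, θ₁=2.091, ω₁=7.020, θ₂=-0.528, ω₂=-2.267
apply F[36]=+20.000 → step 37: x=0.250, v=4.094, θ₁=2.239, ω₁=7.815, θ₂=-0.570, ω₂=-2.024
apply F[37]=+20.000 → step 38: x=0.337, v=4.570, θ₁=2.405, ω₁=8.748, θ₂=-0.609, ω₂=-1.822
apply F[38]=+20.000 → step 39: x=0.433, v=5.097, θ₁=2.590, ω₁=9.787, θ₂=-0.645, ω₂=-1.805
Max |angle| over trajectory = 2.590 rad; bound = 2.271 → exceeded.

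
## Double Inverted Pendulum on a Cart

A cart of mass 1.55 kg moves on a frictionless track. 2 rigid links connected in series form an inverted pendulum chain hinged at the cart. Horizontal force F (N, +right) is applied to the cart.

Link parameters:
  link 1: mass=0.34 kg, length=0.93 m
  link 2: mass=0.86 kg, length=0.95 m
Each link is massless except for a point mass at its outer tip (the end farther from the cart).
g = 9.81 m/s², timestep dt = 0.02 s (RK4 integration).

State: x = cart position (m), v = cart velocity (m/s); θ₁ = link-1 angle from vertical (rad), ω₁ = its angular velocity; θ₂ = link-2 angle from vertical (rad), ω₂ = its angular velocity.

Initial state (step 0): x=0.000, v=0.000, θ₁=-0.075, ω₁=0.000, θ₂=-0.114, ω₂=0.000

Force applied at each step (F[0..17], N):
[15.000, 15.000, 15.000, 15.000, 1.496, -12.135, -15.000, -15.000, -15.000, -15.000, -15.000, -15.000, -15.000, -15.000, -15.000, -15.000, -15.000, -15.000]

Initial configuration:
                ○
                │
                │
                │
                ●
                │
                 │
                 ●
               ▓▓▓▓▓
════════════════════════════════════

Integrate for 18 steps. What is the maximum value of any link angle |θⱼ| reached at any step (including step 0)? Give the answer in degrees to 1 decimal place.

apply F[0]=+15.000 → step 1: x=0.002, v=0.204, θ₁=-0.077, ω₁=-0.216, θ₂=-0.114, ω₂=-0.026
apply F[1]=+15.000 → step 2: x=0.008, v=0.409, θ₁=-0.084, ω₁=-0.435, θ₂=-0.115, ω₂=-0.048
apply F[2]=+15.000 → step 3: x=0.018, v=0.614, θ₁=-0.095, ω₁=-0.662, θ₂=-0.116, ω₂=-0.065
apply F[3]=+15.000 → step 4: x=0.033, v=0.820, θ₁=-0.110, ω₁=-0.897, θ₂=-0.118, ω₂=-0.074
apply F[4]=+1.496 → step 5: x=0.049, v=0.856, θ₁=-0.129, ω₁=-0.961, θ₂=-0.119, ω₂=-0.074
apply F[5]=-12.135 → step 6: x=0.065, v=0.720, θ₁=-0.147, ω₁=-0.855, θ₂=-0.120, ω₂=-0.060
apply F[6]=-15.000 → step 7: x=0.078, v=0.551, θ₁=-0.163, ω₁=-0.728, θ₂=-0.121, ω₂=-0.034
apply F[7]=-15.000 → step 8: x=0.087, v=0.385, θ₁=-0.176, ω₁=-0.615, θ₂=-0.122, ω₂=0.004
apply F[8]=-15.000 → step 9: x=0.093, v=0.222, θ₁=-0.187, ω₁=-0.515, θ₂=-0.121, ω₂=0.052
apply F[9]=-15.000 → step 10: x=0.096, v=0.060, θ₁=-0.197, ω₁=-0.427, θ₂=-0.120, ω₂=0.110
apply F[10]=-15.000 → step 11: x=0.096, v=-0.100, θ₁=-0.205, ω₁=-0.349, θ₂=-0.117, ω₂=0.176
apply F[11]=-15.000 → step 12: x=0.092, v=-0.258, θ₁=-0.211, ω₁=-0.280, θ₂=-0.112, ω₂=0.251
apply F[12]=-15.000 → step 13: x=0.085, v=-0.416, θ₁=-0.216, ω₁=-0.220, θ₂=-0.107, ω₂=0.335
apply F[13]=-15.000 → step 14: x=0.076, v=-0.574, θ₁=-0.220, ω₁=-0.167, θ₂=-0.099, ω₂=0.427
apply F[14]=-15.000 → step 15: x=0.063, v=-0.731, θ₁=-0.223, ω₁=-0.120, θ₂=-0.089, ω₂=0.527
apply F[15]=-15.000 → step 16: x=0.046, v=-0.888, θ₁=-0.225, ω₁=-0.081, θ₂=-0.078, ω₂=0.636
apply F[16]=-15.000 → step 17: x=0.027, v=-1.046, θ₁=-0.226, ω₁=-0.047, θ₂=-0.064, ω₂=0.754
apply F[17]=-15.000 → step 18: x=0.004, v=-1.204, θ₁=-0.226, ω₁=-0.019, θ₂=-0.048, ω₂=0.882
Max |angle| over trajectory = 0.226 rad = 13.0°.

Answer: 13.0°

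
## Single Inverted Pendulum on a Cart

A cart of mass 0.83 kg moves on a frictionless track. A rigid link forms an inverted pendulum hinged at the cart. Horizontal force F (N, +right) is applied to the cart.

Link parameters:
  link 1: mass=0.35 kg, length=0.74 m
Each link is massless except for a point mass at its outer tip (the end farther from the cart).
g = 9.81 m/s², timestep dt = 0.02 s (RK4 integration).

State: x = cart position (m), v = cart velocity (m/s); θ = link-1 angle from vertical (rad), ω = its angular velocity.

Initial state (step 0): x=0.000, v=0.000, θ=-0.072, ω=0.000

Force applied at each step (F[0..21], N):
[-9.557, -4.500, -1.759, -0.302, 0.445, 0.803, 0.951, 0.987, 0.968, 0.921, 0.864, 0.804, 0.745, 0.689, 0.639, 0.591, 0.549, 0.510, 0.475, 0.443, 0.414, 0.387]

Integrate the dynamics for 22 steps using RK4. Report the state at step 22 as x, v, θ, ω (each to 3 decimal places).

apply F[0]=-9.557 → step 1: x=-0.002, v=-0.224, θ=-0.069, ω=0.283
apply F[1]=-4.500 → step 2: x=-0.008, v=-0.327, θ=-0.062, ω=0.404
apply F[2]=-1.759 → step 3: x=-0.015, v=-0.364, θ=-0.054, ω=0.440
apply F[3]=-0.302 → step 4: x=-0.022, v=-0.368, θ=-0.045, ω=0.431
apply F[4]=+0.445 → step 5: x=-0.029, v=-0.354, θ=-0.037, ω=0.401
apply F[5]=+0.803 → step 6: x=-0.036, v=-0.332, θ=-0.029, ω=0.363
apply F[6]=+0.951 → step 7: x=-0.042, v=-0.307, θ=-0.022, ω=0.322
apply F[7]=+0.987 → step 8: x=-0.048, v=-0.281, θ=-0.016, ω=0.283
apply F[8]=+0.968 → step 9: x=-0.054, v=-0.257, θ=-0.011, ω=0.246
apply F[9]=+0.921 → step 10: x=-0.059, v=-0.234, θ=-0.006, ω=0.213
apply F[10]=+0.864 → step 11: x=-0.063, v=-0.213, θ=-0.003, ω=0.183
apply F[11]=+0.804 → step 12: x=-0.067, v=-0.193, θ=0.001, ω=0.156
apply F[12]=+0.745 → step 13: x=-0.071, v=-0.175, θ=0.004, ω=0.133
apply F[13]=+0.689 → step 14: x=-0.074, v=-0.159, θ=0.006, ω=0.112
apply F[14]=+0.639 → step 15: x=-0.077, v=-0.144, θ=0.008, ω=0.094
apply F[15]=+0.591 → step 16: x=-0.080, v=-0.131, θ=0.010, ω=0.079
apply F[16]=+0.549 → step 17: x=-0.082, v=-0.119, θ=0.011, ω=0.065
apply F[17]=+0.510 → step 18: x=-0.085, v=-0.107, θ=0.013, ω=0.053
apply F[18]=+0.475 → step 19: x=-0.087, v=-0.097, θ=0.014, ω=0.042
apply F[19]=+0.443 → step 20: x=-0.089, v=-0.087, θ=0.014, ω=0.033
apply F[20]=+0.414 → step 21: x=-0.090, v=-0.079, θ=0.015, ω=0.025
apply F[21]=+0.387 → step 22: x=-0.092, v=-0.071, θ=0.015, ω=0.018

Answer: x=-0.092, v=-0.071, θ=0.015, ω=0.018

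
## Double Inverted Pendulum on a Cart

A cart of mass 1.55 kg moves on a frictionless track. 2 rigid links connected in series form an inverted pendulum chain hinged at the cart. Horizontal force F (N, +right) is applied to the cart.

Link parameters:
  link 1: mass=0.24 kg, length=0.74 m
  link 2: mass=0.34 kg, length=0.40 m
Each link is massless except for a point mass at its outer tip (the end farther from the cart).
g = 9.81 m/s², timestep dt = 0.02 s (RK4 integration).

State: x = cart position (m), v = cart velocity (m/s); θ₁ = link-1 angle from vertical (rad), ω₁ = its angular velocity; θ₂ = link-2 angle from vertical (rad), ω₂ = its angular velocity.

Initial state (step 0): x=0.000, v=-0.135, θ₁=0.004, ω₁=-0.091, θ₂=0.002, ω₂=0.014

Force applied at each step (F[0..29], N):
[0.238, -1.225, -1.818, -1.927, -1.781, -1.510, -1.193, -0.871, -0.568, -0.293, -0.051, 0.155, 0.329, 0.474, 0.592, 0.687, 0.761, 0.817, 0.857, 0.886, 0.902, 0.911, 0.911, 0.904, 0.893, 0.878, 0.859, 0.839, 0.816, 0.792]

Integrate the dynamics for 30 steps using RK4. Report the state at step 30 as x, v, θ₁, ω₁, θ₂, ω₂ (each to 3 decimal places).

Answer: x=-0.127, v=-0.122, θ₁=0.025, ω₁=-0.002, θ₂=0.023, ω₂=0.005

Derivation:
apply F[0]=+0.238 → step 1: x=-0.003, v=-0.132, θ₁=0.002, ω₁=-0.094, θ₂=0.002, ω₂=0.013
apply F[1]=-1.225 → step 2: x=-0.005, v=-0.148, θ₁=0.000, ω₁=-0.072, θ₂=0.003, ω₂=0.014
apply F[2]=-1.818 → step 3: x=-0.009, v=-0.172, θ₁=-0.001, ω₁=-0.042, θ₂=0.003, ω₂=0.018
apply F[3]=-1.927 → step 4: x=-0.012, v=-0.196, θ₁=-0.001, ω₁=-0.010, θ₂=0.003, ω₂=0.022
apply F[4]=-1.781 → step 5: x=-0.017, v=-0.219, θ₁=-0.001, ω₁=0.019, θ₂=0.004, ω₂=0.028
apply F[5]=-1.510 → step 6: x=-0.021, v=-0.239, θ₁=-0.000, ω₁=0.043, θ₂=0.004, ω₂=0.033
apply F[6]=-1.193 → step 7: x=-0.026, v=-0.254, θ₁=0.001, ω₁=0.062, θ₂=0.005, ω₂=0.039
apply F[7]=-0.871 → step 8: x=-0.031, v=-0.265, θ₁=0.002, ω₁=0.076, θ₂=0.006, ω₂=0.044
apply F[8]=-0.568 → step 9: x=-0.037, v=-0.273, θ₁=0.004, ω₁=0.086, θ₂=0.007, ω₂=0.048
apply F[9]=-0.293 → step 10: x=-0.042, v=-0.277, θ₁=0.005, ω₁=0.092, θ₂=0.008, ω₂=0.052
apply F[10]=-0.051 → step 11: x=-0.048, v=-0.278, θ₁=0.007, ω₁=0.094, θ₂=0.009, ω₂=0.054
apply F[11]=+0.155 → step 12: x=-0.053, v=-0.277, θ₁=0.009, ω₁=0.094, θ₂=0.010, ω₂=0.055
apply F[12]=+0.329 → step 13: x=-0.059, v=-0.273, θ₁=0.011, ω₁=0.092, θ₂=0.011, ω₂=0.056
apply F[13]=+0.474 → step 14: x=-0.064, v=-0.268, θ₁=0.013, ω₁=0.088, θ₂=0.012, ω₂=0.056
apply F[14]=+0.592 → step 15: x=-0.069, v=-0.261, θ₁=0.014, ω₁=0.083, θ₂=0.013, ω₂=0.055
apply F[15]=+0.687 → step 16: x=-0.075, v=-0.254, θ₁=0.016, ω₁=0.077, θ₂=0.014, ω₂=0.053
apply F[16]=+0.761 → step 17: x=-0.080, v=-0.245, θ₁=0.018, ω₁=0.070, θ₂=0.015, ω₂=0.051
apply F[17]=+0.817 → step 18: x=-0.084, v=-0.236, θ₁=0.019, ω₁=0.064, θ₂=0.016, ω₂=0.048
apply F[18]=+0.857 → step 19: x=-0.089, v=-0.226, θ₁=0.020, ω₁=0.057, θ₂=0.017, ω₂=0.045
apply F[19]=+0.886 → step 20: x=-0.093, v=-0.216, θ₁=0.021, ω₁=0.050, θ₂=0.018, ω₂=0.041
apply F[20]=+0.902 → step 21: x=-0.098, v=-0.206, θ₁=0.022, ω₁=0.043, θ₂=0.019, ω₂=0.038
apply F[21]=+0.911 → step 22: x=-0.102, v=-0.196, θ₁=0.023, ω₁=0.037, θ₂=0.020, ω₂=0.034
apply F[22]=+0.911 → step 23: x=-0.105, v=-0.186, θ₁=0.024, ω₁=0.031, θ₂=0.020, ω₂=0.030
apply F[23]=+0.904 → step 24: x=-0.109, v=-0.176, θ₁=0.024, ω₁=0.025, θ₂=0.021, ω₂=0.026
apply F[24]=+0.893 → step 25: x=-0.112, v=-0.166, θ₁=0.025, ω₁=0.019, θ₂=0.021, ω₂=0.023
apply F[25]=+0.878 → step 26: x=-0.116, v=-0.157, θ₁=0.025, ω₁=0.014, θ₂=0.022, ω₂=0.019
apply F[26]=+0.859 → step 27: x=-0.119, v=-0.148, θ₁=0.025, ω₁=0.010, θ₂=0.022, ω₂=0.015
apply F[27]=+0.839 → step 28: x=-0.122, v=-0.139, θ₁=0.025, ω₁=0.005, θ₂=0.022, ω₂=0.012
apply F[28]=+0.816 → step 29: x=-0.124, v=-0.130, θ₁=0.025, ω₁=0.001, θ₂=0.023, ω₂=0.009
apply F[29]=+0.792 → step 30: x=-0.127, v=-0.122, θ₁=0.025, ω₁=-0.002, θ₂=0.023, ω₂=0.005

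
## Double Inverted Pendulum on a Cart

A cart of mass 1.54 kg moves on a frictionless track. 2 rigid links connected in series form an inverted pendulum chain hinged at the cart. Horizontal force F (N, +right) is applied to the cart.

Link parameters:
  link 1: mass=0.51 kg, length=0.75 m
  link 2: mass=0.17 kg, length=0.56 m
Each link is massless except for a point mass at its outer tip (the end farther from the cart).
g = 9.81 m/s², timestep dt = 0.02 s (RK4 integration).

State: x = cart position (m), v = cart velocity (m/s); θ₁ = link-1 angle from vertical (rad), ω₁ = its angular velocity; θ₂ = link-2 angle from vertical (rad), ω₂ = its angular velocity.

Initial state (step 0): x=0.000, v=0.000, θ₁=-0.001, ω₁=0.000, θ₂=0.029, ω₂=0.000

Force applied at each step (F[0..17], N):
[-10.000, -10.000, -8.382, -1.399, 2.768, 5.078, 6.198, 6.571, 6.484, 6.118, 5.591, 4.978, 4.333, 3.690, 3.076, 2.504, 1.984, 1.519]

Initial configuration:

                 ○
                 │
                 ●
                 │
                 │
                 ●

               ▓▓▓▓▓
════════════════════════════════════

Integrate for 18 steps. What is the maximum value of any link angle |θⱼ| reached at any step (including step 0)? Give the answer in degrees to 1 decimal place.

Answer: 3.6°

Derivation:
apply F[0]=-10.000 → step 1: x=-0.001, v=-0.130, θ₁=0.001, ω₁=0.170, θ₂=0.029, ω₂=0.014
apply F[1]=-10.000 → step 2: x=-0.005, v=-0.260, θ₁=0.006, ω₁=0.342, θ₂=0.030, ω₂=0.026
apply F[2]=-8.382 → step 3: x=-0.011, v=-0.370, θ₁=0.014, ω₁=0.489, θ₂=0.030, ω₂=0.035
apply F[3]=-1.399 → step 4: x=-0.019, v=-0.389, θ₁=0.024, ω₁=0.520, θ₂=0.031, ω₂=0.040
apply F[4]=+2.768 → step 5: x=-0.027, v=-0.356, θ₁=0.034, ω₁=0.483, θ₂=0.032, ω₂=0.041
apply F[5]=+5.078 → step 6: x=-0.033, v=-0.293, θ₁=0.043, ω₁=0.410, θ₂=0.033, ω₂=0.038
apply F[6]=+6.198 → step 7: x=-0.038, v=-0.217, θ₁=0.050, ω₁=0.322, θ₂=0.033, ω₂=0.032
apply F[7]=+6.571 → step 8: x=-0.042, v=-0.136, θ₁=0.056, ω₁=0.230, θ₂=0.034, ω₂=0.022
apply F[8]=+6.484 → step 9: x=-0.044, v=-0.057, θ₁=0.060, ω₁=0.142, θ₂=0.034, ω₂=0.011
apply F[9]=+6.118 → step 10: x=-0.044, v=0.017, θ₁=0.062, ω₁=0.062, θ₂=0.034, ω₂=-0.002
apply F[10]=+5.591 → step 11: x=-0.043, v=0.084, θ₁=0.062, ω₁=-0.009, θ₂=0.034, ω₂=-0.015
apply F[11]=+4.978 → step 12: x=-0.041, v=0.143, θ₁=0.062, ω₁=-0.069, θ₂=0.034, ω₂=-0.029
apply F[12]=+4.333 → step 13: x=-0.037, v=0.194, θ₁=0.060, ω₁=-0.118, θ₂=0.033, ω₂=-0.042
apply F[13]=+3.690 → step 14: x=-0.033, v=0.237, θ₁=0.057, ω₁=-0.158, θ₂=0.032, ω₂=-0.054
apply F[14]=+3.076 → step 15: x=-0.028, v=0.272, θ₁=0.053, ω₁=-0.188, θ₂=0.031, ω₂=-0.065
apply F[15]=+2.504 → step 16: x=-0.022, v=0.300, θ₁=0.049, ω₁=-0.210, θ₂=0.029, ω₂=-0.075
apply F[16]=+1.984 → step 17: x=-0.016, v=0.322, θ₁=0.045, ω₁=-0.225, θ₂=0.028, ω₂=-0.084
apply F[17]=+1.519 → step 18: x=-0.009, v=0.338, θ₁=0.041, ω₁=-0.233, θ₂=0.026, ω₂=-0.091
Max |angle| over trajectory = 0.062 rad = 3.6°.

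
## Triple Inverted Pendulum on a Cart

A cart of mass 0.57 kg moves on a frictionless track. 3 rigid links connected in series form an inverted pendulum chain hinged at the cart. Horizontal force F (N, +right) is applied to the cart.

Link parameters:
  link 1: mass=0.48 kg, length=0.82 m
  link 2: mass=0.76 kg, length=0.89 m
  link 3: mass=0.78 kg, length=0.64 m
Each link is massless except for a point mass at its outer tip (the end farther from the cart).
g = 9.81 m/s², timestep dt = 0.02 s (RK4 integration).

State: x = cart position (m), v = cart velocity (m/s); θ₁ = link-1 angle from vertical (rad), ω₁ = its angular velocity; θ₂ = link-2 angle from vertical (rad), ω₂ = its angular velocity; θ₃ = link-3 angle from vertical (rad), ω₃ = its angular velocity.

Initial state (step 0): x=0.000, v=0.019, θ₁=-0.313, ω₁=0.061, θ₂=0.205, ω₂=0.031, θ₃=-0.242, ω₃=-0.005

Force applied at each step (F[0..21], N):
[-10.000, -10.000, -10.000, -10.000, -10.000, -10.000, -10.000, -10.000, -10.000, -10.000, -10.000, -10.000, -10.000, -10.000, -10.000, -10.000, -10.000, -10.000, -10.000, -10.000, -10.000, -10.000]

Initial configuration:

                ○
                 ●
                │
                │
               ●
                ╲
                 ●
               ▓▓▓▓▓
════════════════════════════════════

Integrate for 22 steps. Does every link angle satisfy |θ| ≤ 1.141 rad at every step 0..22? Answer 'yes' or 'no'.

Answer: no

Derivation:
apply F[0]=-10.000 → step 1: x=-0.002, v=-0.188, θ₁=-0.312, ω₁=0.016, θ₂=0.209, ω₂=0.389, θ₃=-0.244, ω₃=-0.155
apply F[1]=-10.000 → step 2: x=-0.008, v=-0.399, θ₁=-0.312, ω₁=-0.019, θ₂=0.221, ω₂=0.743, θ₃=-0.248, ω₃=-0.302
apply F[2]=-10.000 → step 3: x=-0.018, v=-0.615, θ₁=-0.313, ω₁=-0.037, θ₂=0.239, ω₂=1.090, θ₃=-0.256, ω₃=-0.444
apply F[3]=-10.000 → step 4: x=-0.032, v=-0.839, θ₁=-0.314, ω₁=-0.031, θ₂=0.264, ω₂=1.425, θ₃=-0.266, ω₃=-0.578
apply F[4]=-10.000 → step 5: x=-0.051, v=-1.072, θ₁=-0.314, ω₁=0.005, θ₂=0.296, ω₂=1.746, θ₃=-0.279, ω₃=-0.699
apply F[5]=-10.000 → step 6: x=-0.075, v=-1.315, θ₁=-0.313, ω₁=0.077, θ₂=0.334, ω₂=2.050, θ₃=-0.294, ω₃=-0.805
apply F[6]=-10.000 → step 7: x=-0.104, v=-1.568, θ₁=-0.311, ω₁=0.188, θ₂=0.378, ω₂=2.334, θ₃=-0.311, ω₃=-0.892
apply F[7]=-10.000 → step 8: x=-0.138, v=-1.831, θ₁=-0.305, ω₁=0.340, θ₂=0.427, ω₂=2.599, θ₃=-0.329, ω₃=-0.958
apply F[8]=-10.000 → step 9: x=-0.177, v=-2.105, θ₁=-0.297, ω₁=0.538, θ₂=0.481, ω₂=2.843, θ₃=-0.349, ω₃=-1.001
apply F[9]=-10.000 → step 10: x=-0.222, v=-2.389, θ₁=-0.284, ω₁=0.781, θ₂=0.541, ω₂=3.066, θ₃=-0.369, ω₃=-1.017
apply F[10]=-10.000 → step 11: x=-0.273, v=-2.683, θ₁=-0.265, ω₁=1.073, θ₂=0.604, ω₂=3.265, θ₃=-0.389, ω₃=-1.007
apply F[11]=-10.000 → step 12: x=-0.330, v=-2.989, θ₁=-0.240, ω₁=1.417, θ₂=0.671, ω₂=3.438, θ₃=-0.409, ω₃=-0.969
apply F[12]=-10.000 → step 13: x=-0.393, v=-3.307, θ₁=-0.208, ω₁=1.815, θ₂=0.741, ω₂=3.579, θ₃=-0.428, ω₃=-0.902
apply F[13]=-10.000 → step 14: x=-0.462, v=-3.638, θ₁=-0.167, ω₁=2.269, θ₂=0.814, ω₂=3.680, θ₃=-0.445, ω₃=-0.807
apply F[14]=-10.000 → step 15: x=-0.538, v=-3.980, θ₁=-0.117, ω₁=2.781, θ₂=0.888, ω₂=3.728, θ₃=-0.460, ω₃=-0.684
apply F[15]=-10.000 → step 16: x=-0.621, v=-4.331, θ₁=-0.056, ω₁=3.348, θ₂=0.963, ω₂=3.705, θ₃=-0.472, ω₃=-0.532
apply F[16]=-10.000 → step 17: x=-0.711, v=-4.684, θ₁=0.017, ω₁=3.962, θ₂=1.036, ω₂=3.591, θ₃=-0.481, ω₃=-0.354
apply F[17]=-10.000 → step 18: x=-0.809, v=-5.022, θ₁=0.103, ω₁=4.605, θ₂=1.105, ω₂=3.364, θ₃=-0.486, ω₃=-0.147
apply F[18]=-10.000 → step 19: x=-0.912, v=-5.323, θ₁=0.202, ω₁=5.249, θ₂=1.169, ω₂=3.010, θ₃=-0.487, ω₃=0.091
apply F[19]=-10.000 → step 20: x=-1.021, v=-5.557, θ₁=0.313, ω₁=5.863, θ₂=1.225, ω₂=2.529, θ₃=-0.482, ω₃=0.367
apply F[20]=-10.000 → step 21: x=-1.134, v=-5.693, θ₁=0.436, ω₁=6.414, θ₂=1.270, ω₂=1.945, θ₃=-0.472, ω₃=0.690
apply F[21]=-10.000 → step 22: x=-1.248, v=-5.704, θ₁=0.569, ω₁=6.881, θ₂=1.302, ω₂=1.299, θ₃=-0.454, ω₃=1.072
Max |angle| over trajectory = 1.302 rad; bound = 1.141 → exceeded.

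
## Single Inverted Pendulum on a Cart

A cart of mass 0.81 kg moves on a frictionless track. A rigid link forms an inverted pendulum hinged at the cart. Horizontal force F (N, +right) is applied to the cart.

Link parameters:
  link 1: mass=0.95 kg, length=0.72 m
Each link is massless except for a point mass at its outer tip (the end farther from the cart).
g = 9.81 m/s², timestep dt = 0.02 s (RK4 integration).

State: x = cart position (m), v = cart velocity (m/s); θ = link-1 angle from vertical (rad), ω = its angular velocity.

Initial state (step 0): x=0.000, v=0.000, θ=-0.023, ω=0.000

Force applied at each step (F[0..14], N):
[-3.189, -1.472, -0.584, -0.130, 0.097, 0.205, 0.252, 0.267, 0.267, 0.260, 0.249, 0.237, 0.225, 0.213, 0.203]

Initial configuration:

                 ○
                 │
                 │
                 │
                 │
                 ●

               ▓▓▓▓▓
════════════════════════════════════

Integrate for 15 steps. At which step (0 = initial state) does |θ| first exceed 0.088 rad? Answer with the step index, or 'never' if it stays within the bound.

Answer: never

Derivation:
apply F[0]=-3.189 → step 1: x=-0.001, v=-0.073, θ=-0.022, ω=0.096
apply F[1]=-1.472 → step 2: x=-0.003, v=-0.105, θ=-0.020, ω=0.134
apply F[2]=-0.584 → step 3: x=-0.005, v=-0.115, θ=-0.017, ω=0.143
apply F[3]=-0.130 → step 4: x=-0.007, v=-0.115, θ=-0.014, ω=0.138
apply F[4]=+0.097 → step 5: x=-0.009, v=-0.109, θ=-0.012, ω=0.127
apply F[5]=+0.205 → step 6: x=-0.011, v=-0.102, θ=-0.009, ω=0.114
apply F[6]=+0.252 → step 7: x=-0.013, v=-0.094, θ=-0.007, ω=0.101
apply F[7]=+0.267 → step 8: x=-0.015, v=-0.086, θ=-0.005, ω=0.088
apply F[8]=+0.267 → step 9: x=-0.017, v=-0.078, θ=-0.003, ω=0.077
apply F[9]=+0.260 → step 10: x=-0.018, v=-0.071, θ=-0.002, ω=0.066
apply F[10]=+0.249 → step 11: x=-0.020, v=-0.065, θ=-0.001, ω=0.057
apply F[11]=+0.237 → step 12: x=-0.021, v=-0.059, θ=0.000, ω=0.048
apply F[12]=+0.225 → step 13: x=-0.022, v=-0.054, θ=0.001, ω=0.041
apply F[13]=+0.213 → step 14: x=-0.023, v=-0.049, θ=0.002, ω=0.035
apply F[14]=+0.203 → step 15: x=-0.024, v=-0.044, θ=0.003, ω=0.029
max |θ| = 0.023 ≤ 0.088 over all 16 states.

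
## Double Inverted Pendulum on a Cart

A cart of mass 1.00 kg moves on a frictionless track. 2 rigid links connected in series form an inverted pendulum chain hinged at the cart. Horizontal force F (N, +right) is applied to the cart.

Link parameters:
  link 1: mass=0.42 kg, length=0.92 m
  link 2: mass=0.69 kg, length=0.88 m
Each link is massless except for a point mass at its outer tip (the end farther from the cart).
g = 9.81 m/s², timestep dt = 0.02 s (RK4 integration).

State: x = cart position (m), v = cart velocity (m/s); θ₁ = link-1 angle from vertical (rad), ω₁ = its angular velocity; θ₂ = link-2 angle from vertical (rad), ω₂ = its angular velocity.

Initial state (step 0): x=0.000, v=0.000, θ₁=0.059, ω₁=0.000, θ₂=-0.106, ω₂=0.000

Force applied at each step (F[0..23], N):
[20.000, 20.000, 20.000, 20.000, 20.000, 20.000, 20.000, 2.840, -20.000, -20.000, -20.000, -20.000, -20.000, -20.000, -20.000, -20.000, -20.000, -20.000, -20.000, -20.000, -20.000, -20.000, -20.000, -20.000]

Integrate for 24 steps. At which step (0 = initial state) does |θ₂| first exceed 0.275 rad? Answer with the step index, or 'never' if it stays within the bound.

apply F[0]=+20.000 → step 1: x=0.004, v=0.387, θ₁=0.056, ω₁=-0.347, θ₂=-0.107, ω₂=-0.102
apply F[1]=+20.000 → step 2: x=0.015, v=0.775, θ₁=0.045, ω₁=-0.702, θ₂=-0.110, ω₂=-0.198
apply F[2]=+20.000 → step 3: x=0.035, v=1.167, θ₁=0.027, ω₁=-1.071, θ₂=-0.115, ω₂=-0.283
apply F[3]=+20.000 → step 4: x=0.062, v=1.565, θ₁=0.002, ω₁=-1.460, θ₂=-0.121, ω₂=-0.349
apply F[4]=+20.000 → step 5: x=0.098, v=1.967, θ₁=-0.031, ω₁=-1.873, θ₂=-0.129, ω₂=-0.394
apply F[5]=+20.000 → step 6: x=0.141, v=2.372, θ₁=-0.073, ω₁=-2.310, θ₂=-0.137, ω₂=-0.417
apply F[6]=+20.000 → step 7: x=0.192, v=2.775, θ₁=-0.124, ω₁=-2.765, θ₂=-0.145, ω₂=-0.422
apply F[7]=+2.840 → step 8: x=0.248, v=2.838, θ₁=-0.180, ω₁=-2.864, θ₂=-0.154, ω₂=-0.422
apply F[8]=-20.000 → step 9: x=0.302, v=2.468, θ₁=-0.234, ω₁=-2.527, θ₂=-0.162, ω₂=-0.402
apply F[9]=-20.000 → step 10: x=0.347, v=2.117, θ₁=-0.281, ω₁=-2.240, θ₂=-0.170, ω₂=-0.355
apply F[10]=-20.000 → step 11: x=0.386, v=1.783, θ₁=-0.324, ω₁=-2.002, θ₂=-0.176, ω₂=-0.277
apply F[11]=-20.000 → step 12: x=0.419, v=1.463, θ₁=-0.362, ω₁=-1.809, θ₂=-0.181, ω₂=-0.171
apply F[12]=-20.000 → step 13: x=0.445, v=1.156, θ₁=-0.396, ω₁=-1.656, θ₂=-0.183, ω₂=-0.038
apply F[13]=-20.000 → step 14: x=0.465, v=0.859, θ₁=-0.428, ω₁=-1.538, θ₂=-0.182, ω₂=0.121
apply F[14]=-20.000 → step 15: x=0.479, v=0.571, θ₁=-0.458, ω₁=-1.450, θ₂=-0.178, ω₂=0.303
apply F[15]=-20.000 → step 16: x=0.488, v=0.288, θ₁=-0.486, ω₁=-1.389, θ₂=-0.170, ω₂=0.508
apply F[16]=-20.000 → step 17: x=0.491, v=0.008, θ₁=-0.514, ω₁=-1.350, θ₂=-0.157, ω₂=0.733
apply F[17]=-20.000 → step 18: x=0.488, v=-0.269, θ₁=-0.541, ω₁=-1.328, θ₂=-0.140, ω₂=0.976
apply F[18]=-20.000 → step 19: x=0.480, v=-0.546, θ₁=-0.567, ω₁=-1.318, θ₂=-0.118, ω₂=1.236
apply F[19]=-20.000 → step 20: x=0.466, v=-0.826, θ₁=-0.593, ω₁=-1.315, θ₂=-0.091, ω₂=1.509
apply F[20]=-20.000 → step 21: x=0.447, v=-1.108, θ₁=-0.620, ω₁=-1.313, θ₂=-0.058, ω₂=1.792
apply F[21]=-20.000 → step 22: x=0.422, v=-1.394, θ₁=-0.646, ω₁=-1.306, θ₂=-0.019, ω₂=2.082
apply F[22]=-20.000 → step 23: x=0.391, v=-1.686, θ₁=-0.672, ω₁=-1.289, θ₂=0.026, ω₂=2.378
apply F[23]=-20.000 → step 24: x=0.355, v=-1.982, θ₁=-0.697, ω₁=-1.255, θ₂=0.076, ω₂=2.676
max |θ₂| = 0.183 ≤ 0.275 over all 25 states.

Answer: never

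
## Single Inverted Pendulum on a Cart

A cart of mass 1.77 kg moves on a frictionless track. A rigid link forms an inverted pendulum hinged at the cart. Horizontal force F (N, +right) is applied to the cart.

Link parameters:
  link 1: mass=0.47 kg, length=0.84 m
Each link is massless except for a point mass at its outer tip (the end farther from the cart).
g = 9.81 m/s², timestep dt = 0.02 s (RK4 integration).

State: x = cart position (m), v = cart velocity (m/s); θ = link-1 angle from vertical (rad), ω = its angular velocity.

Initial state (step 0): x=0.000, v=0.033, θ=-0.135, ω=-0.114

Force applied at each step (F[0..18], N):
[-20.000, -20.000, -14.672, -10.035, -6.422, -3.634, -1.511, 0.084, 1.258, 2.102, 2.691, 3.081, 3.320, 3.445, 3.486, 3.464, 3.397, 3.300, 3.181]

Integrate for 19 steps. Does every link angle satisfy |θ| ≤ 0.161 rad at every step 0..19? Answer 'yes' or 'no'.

Answer: yes

Derivation:
apply F[0]=-20.000 → step 1: x=-0.002, v=-0.185, θ=-0.135, ω=0.112
apply F[1]=-20.000 → step 2: x=-0.007, v=-0.403, θ=-0.131, ω=0.338
apply F[2]=-14.672 → step 3: x=-0.017, v=-0.562, θ=-0.122, ω=0.496
apply F[3]=-10.035 → step 4: x=-0.029, v=-0.669, θ=-0.111, ω=0.595
apply F[4]=-6.422 → step 5: x=-0.043, v=-0.736, θ=-0.099, ω=0.650
apply F[5]=-3.634 → step 6: x=-0.058, v=-0.772, θ=-0.086, ω=0.672
apply F[6]=-1.511 → step 7: x=-0.074, v=-0.786, θ=-0.072, ω=0.669
apply F[7]=+0.084 → step 8: x=-0.090, v=-0.781, θ=-0.059, ω=0.649
apply F[8]=+1.258 → step 9: x=-0.105, v=-0.764, θ=-0.046, ω=0.616
apply F[9]=+2.102 → step 10: x=-0.120, v=-0.739, θ=-0.034, ω=0.576
apply F[10]=+2.691 → step 11: x=-0.135, v=-0.707, θ=-0.023, ω=0.532
apply F[11]=+3.081 → step 12: x=-0.148, v=-0.671, θ=-0.013, ω=0.485
apply F[12]=+3.320 → step 13: x=-0.161, v=-0.633, θ=-0.004, ω=0.438
apply F[13]=+3.445 → step 14: x=-0.174, v=-0.594, θ=0.004, ω=0.391
apply F[14]=+3.486 → step 15: x=-0.185, v=-0.555, θ=0.012, ω=0.347
apply F[15]=+3.464 → step 16: x=-0.196, v=-0.517, θ=0.018, ω=0.305
apply F[16]=+3.397 → step 17: x=-0.206, v=-0.480, θ=0.024, ω=0.265
apply F[17]=+3.300 → step 18: x=-0.215, v=-0.444, θ=0.029, ω=0.229
apply F[18]=+3.181 → step 19: x=-0.224, v=-0.409, θ=0.033, ω=0.195
Max |angle| over trajectory = 0.135 rad; bound = 0.161 → within bound.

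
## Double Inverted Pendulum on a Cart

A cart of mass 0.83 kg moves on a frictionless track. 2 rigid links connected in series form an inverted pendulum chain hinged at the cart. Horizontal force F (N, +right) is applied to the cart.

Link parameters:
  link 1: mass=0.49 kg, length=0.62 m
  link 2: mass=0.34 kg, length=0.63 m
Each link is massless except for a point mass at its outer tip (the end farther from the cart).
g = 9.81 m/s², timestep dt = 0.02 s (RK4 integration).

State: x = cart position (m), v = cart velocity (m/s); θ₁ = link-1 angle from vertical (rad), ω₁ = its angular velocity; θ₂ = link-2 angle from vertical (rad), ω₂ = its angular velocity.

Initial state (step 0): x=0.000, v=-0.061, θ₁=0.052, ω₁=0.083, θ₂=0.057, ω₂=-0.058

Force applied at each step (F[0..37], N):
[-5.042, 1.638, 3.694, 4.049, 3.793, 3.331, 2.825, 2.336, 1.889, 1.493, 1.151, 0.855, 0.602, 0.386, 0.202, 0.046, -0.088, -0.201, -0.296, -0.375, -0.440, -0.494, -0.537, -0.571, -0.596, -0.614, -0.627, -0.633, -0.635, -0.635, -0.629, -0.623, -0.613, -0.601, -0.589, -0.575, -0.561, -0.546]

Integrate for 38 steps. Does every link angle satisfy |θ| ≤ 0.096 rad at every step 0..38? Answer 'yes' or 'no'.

Answer: yes

Derivation:
apply F[0]=-5.042 → step 1: x=-0.003, v=-0.193, θ₁=0.056, ω₁=0.311, θ₂=0.056, ω₂=-0.057
apply F[1]=+1.638 → step 2: x=-0.006, v=-0.165, θ₁=0.062, ω₁=0.286, θ₂=0.055, ω₂=-0.058
apply F[2]=+3.694 → step 3: x=-0.009, v=-0.089, θ₁=0.067, ω₁=0.186, θ₂=0.053, ω₂=-0.064
apply F[3]=+4.049 → step 4: x=-0.010, v=-0.005, θ₁=0.069, ω₁=0.076, θ₂=0.052, ω₂=-0.072
apply F[4]=+3.793 → step 5: x=-0.009, v=0.073, θ₁=0.070, ω₁=-0.022, θ₂=0.051, ω₂=-0.082
apply F[5]=+3.331 → step 6: x=-0.007, v=0.139, θ₁=0.069, ω₁=-0.103, θ₂=0.049, ω₂=-0.093
apply F[6]=+2.825 → step 7: x=-0.003, v=0.194, θ₁=0.066, ω₁=-0.165, θ₂=0.047, ω₂=-0.103
apply F[7]=+2.336 → step 8: x=0.001, v=0.237, θ₁=0.062, ω₁=-0.211, θ₂=0.045, ω₂=-0.113
apply F[8]=+1.889 → step 9: x=0.006, v=0.271, θ₁=0.058, ω₁=-0.243, θ₂=0.042, ω₂=-0.121
apply F[9]=+1.493 → step 10: x=0.012, v=0.296, θ₁=0.052, ω₁=-0.263, θ₂=0.040, ω₂=-0.129
apply F[10]=+1.151 → step 11: x=0.018, v=0.314, θ₁=0.047, ω₁=-0.274, θ₂=0.037, ω₂=-0.135
apply F[11]=+0.855 → step 12: x=0.024, v=0.326, θ₁=0.042, ω₁=-0.277, θ₂=0.035, ω₂=-0.139
apply F[12]=+0.602 → step 13: x=0.031, v=0.333, θ₁=0.036, ω₁=-0.275, θ₂=0.032, ω₂=-0.142
apply F[13]=+0.386 → step 14: x=0.037, v=0.336, θ₁=0.031, ω₁=-0.268, θ₂=0.029, ω₂=-0.144
apply F[14]=+0.202 → step 15: x=0.044, v=0.335, θ₁=0.025, ω₁=-0.258, θ₂=0.026, ω₂=-0.144
apply F[15]=+0.046 → step 16: x=0.051, v=0.332, θ₁=0.020, ω₁=-0.246, θ₂=0.023, ω₂=-0.143
apply F[16]=-0.088 → step 17: x=0.057, v=0.326, θ₁=0.016, ω₁=-0.232, θ₂=0.020, ω₂=-0.141
apply F[17]=-0.201 → step 18: x=0.064, v=0.319, θ₁=0.011, ω₁=-0.217, θ₂=0.017, ω₂=-0.138
apply F[18]=-0.296 → step 19: x=0.070, v=0.310, θ₁=0.007, ω₁=-0.202, θ₂=0.015, ω₂=-0.134
apply F[19]=-0.375 → step 20: x=0.076, v=0.300, θ₁=0.003, ω₁=-0.186, θ₂=0.012, ω₂=-0.130
apply F[20]=-0.440 → step 21: x=0.082, v=0.289, θ₁=-0.001, ω₁=-0.170, θ₂=0.010, ω₂=-0.125
apply F[21]=-0.494 → step 22: x=0.088, v=0.278, θ₁=-0.004, ω₁=-0.155, θ₂=0.007, ω₂=-0.119
apply F[22]=-0.537 → step 23: x=0.093, v=0.266, θ₁=-0.007, ω₁=-0.139, θ₂=0.005, ω₂=-0.114
apply F[23]=-0.571 → step 24: x=0.098, v=0.254, θ₁=-0.009, ω₁=-0.125, θ₂=0.003, ω₂=-0.107
apply F[24]=-0.596 → step 25: x=0.103, v=0.241, θ₁=-0.012, ω₁=-0.111, θ₂=0.000, ω₂=-0.101
apply F[25]=-0.614 → step 26: x=0.108, v=0.229, θ₁=-0.014, ω₁=-0.098, θ₂=-0.002, ω₂=-0.095
apply F[26]=-0.627 → step 27: x=0.113, v=0.217, θ₁=-0.016, ω₁=-0.086, θ₂=-0.003, ω₂=-0.088
apply F[27]=-0.633 → step 28: x=0.117, v=0.205, θ₁=-0.017, ω₁=-0.074, θ₂=-0.005, ω₂=-0.082
apply F[28]=-0.635 → step 29: x=0.121, v=0.193, θ₁=-0.019, ω₁=-0.064, θ₂=-0.007, ω₂=-0.075
apply F[29]=-0.635 → step 30: x=0.125, v=0.182, θ₁=-0.020, ω₁=-0.054, θ₂=-0.008, ω₂=-0.069
apply F[30]=-0.629 → step 31: x=0.128, v=0.170, θ₁=-0.021, ω₁=-0.045, θ₂=-0.009, ω₂=-0.063
apply F[31]=-0.623 → step 32: x=0.131, v=0.160, θ₁=-0.022, ω₁=-0.036, θ₂=-0.011, ω₂=-0.057
apply F[32]=-0.613 → step 33: x=0.134, v=0.149, θ₁=-0.022, ω₁=-0.029, θ₂=-0.012, ω₂=-0.051
apply F[33]=-0.601 → step 34: x=0.137, v=0.139, θ₁=-0.023, ω₁=-0.022, θ₂=-0.013, ω₂=-0.046
apply F[34]=-0.589 → step 35: x=0.140, v=0.129, θ₁=-0.023, ω₁=-0.016, θ₂=-0.013, ω₂=-0.040
apply F[35]=-0.575 → step 36: x=0.142, v=0.120, θ₁=-0.023, ω₁=-0.010, θ₂=-0.014, ω₂=-0.036
apply F[36]=-0.561 → step 37: x=0.145, v=0.111, θ₁=-0.024, ω₁=-0.005, θ₂=-0.015, ω₂=-0.031
apply F[37]=-0.546 → step 38: x=0.147, v=0.103, θ₁=-0.024, ω₁=-0.001, θ₂=-0.015, ω₂=-0.026
Max |angle| over trajectory = 0.070 rad; bound = 0.096 → within bound.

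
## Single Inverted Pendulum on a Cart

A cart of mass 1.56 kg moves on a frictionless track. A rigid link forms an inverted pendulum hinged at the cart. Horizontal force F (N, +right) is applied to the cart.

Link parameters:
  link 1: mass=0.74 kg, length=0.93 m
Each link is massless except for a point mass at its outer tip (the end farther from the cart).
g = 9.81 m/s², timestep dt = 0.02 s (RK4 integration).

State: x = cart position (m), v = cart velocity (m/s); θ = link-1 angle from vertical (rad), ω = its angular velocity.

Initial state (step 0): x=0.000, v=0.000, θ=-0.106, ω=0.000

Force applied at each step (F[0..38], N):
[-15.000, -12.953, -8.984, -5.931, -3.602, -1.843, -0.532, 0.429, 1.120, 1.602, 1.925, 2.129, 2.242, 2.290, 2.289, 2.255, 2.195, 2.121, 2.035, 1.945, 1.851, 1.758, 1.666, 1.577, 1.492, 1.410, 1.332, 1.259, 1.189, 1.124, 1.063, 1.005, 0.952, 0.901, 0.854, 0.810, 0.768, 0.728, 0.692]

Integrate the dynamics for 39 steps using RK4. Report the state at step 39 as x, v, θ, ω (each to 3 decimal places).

apply F[0]=-15.000 → step 1: x=-0.002, v=-0.182, θ=-0.104, ω=0.172
apply F[1]=-12.953 → step 2: x=-0.007, v=-0.338, θ=-0.099, ω=0.317
apply F[2]=-8.984 → step 3: x=-0.015, v=-0.443, θ=-0.092, ω=0.410
apply F[3]=-5.931 → step 4: x=-0.024, v=-0.511, θ=-0.083, ω=0.465
apply F[4]=-3.602 → step 5: x=-0.035, v=-0.550, θ=-0.074, ω=0.490
apply F[5]=-1.843 → step 6: x=-0.046, v=-0.568, θ=-0.064, ω=0.494
apply F[6]=-0.532 → step 7: x=-0.058, v=-0.569, θ=-0.054, ω=0.483
apply F[7]=+0.429 → step 8: x=-0.069, v=-0.559, θ=-0.045, ω=0.462
apply F[8]=+1.120 → step 9: x=-0.080, v=-0.541, θ=-0.036, ω=0.434
apply F[9]=+1.602 → step 10: x=-0.090, v=-0.518, θ=-0.027, ω=0.402
apply F[10]=+1.925 → step 11: x=-0.100, v=-0.491, θ=-0.020, ω=0.368
apply F[11]=+2.129 → step 12: x=-0.110, v=-0.462, θ=-0.013, ω=0.334
apply F[12]=+2.242 → step 13: x=-0.119, v=-0.432, θ=-0.006, ω=0.300
apply F[13]=+2.290 → step 14: x=-0.127, v=-0.403, θ=-0.001, ω=0.267
apply F[14]=+2.289 → step 15: x=-0.135, v=-0.374, θ=0.004, ω=0.236
apply F[15]=+2.255 → step 16: x=-0.142, v=-0.345, θ=0.009, ω=0.207
apply F[16]=+2.195 → step 17: x=-0.149, v=-0.318, θ=0.013, ω=0.180
apply F[17]=+2.121 → step 18: x=-0.155, v=-0.292, θ=0.016, ω=0.156
apply F[18]=+2.035 → step 19: x=-0.161, v=-0.268, θ=0.019, ω=0.133
apply F[19]=+1.945 → step 20: x=-0.166, v=-0.245, θ=0.021, ω=0.112
apply F[20]=+1.851 → step 21: x=-0.170, v=-0.223, θ=0.023, ω=0.094
apply F[21]=+1.758 → step 22: x=-0.175, v=-0.203, θ=0.025, ω=0.077
apply F[22]=+1.666 → step 23: x=-0.178, v=-0.184, θ=0.026, ω=0.062
apply F[23]=+1.577 → step 24: x=-0.182, v=-0.166, θ=0.028, ω=0.049
apply F[24]=+1.492 → step 25: x=-0.185, v=-0.150, θ=0.028, ω=0.037
apply F[25]=+1.410 → step 26: x=-0.188, v=-0.134, θ=0.029, ω=0.027
apply F[26]=+1.332 → step 27: x=-0.191, v=-0.120, θ=0.029, ω=0.017
apply F[27]=+1.259 → step 28: x=-0.193, v=-0.106, θ=0.030, ω=0.009
apply F[28]=+1.189 → step 29: x=-0.195, v=-0.094, θ=0.030, ω=0.002
apply F[29]=+1.124 → step 30: x=-0.197, v=-0.082, θ=0.030, ω=-0.004
apply F[30]=+1.063 → step 31: x=-0.198, v=-0.071, θ=0.030, ω=-0.009
apply F[31]=+1.005 → step 32: x=-0.199, v=-0.061, θ=0.029, ω=-0.014
apply F[32]=+0.952 → step 33: x=-0.201, v=-0.052, θ=0.029, ω=-0.018
apply F[33]=+0.901 → step 34: x=-0.201, v=-0.043, θ=0.029, ω=-0.021
apply F[34]=+0.854 → step 35: x=-0.202, v=-0.035, θ=0.028, ω=-0.024
apply F[35]=+0.810 → step 36: x=-0.203, v=-0.027, θ=0.028, ω=-0.027
apply F[36]=+0.768 → step 37: x=-0.203, v=-0.020, θ=0.027, ω=-0.029
apply F[37]=+0.728 → step 38: x=-0.204, v=-0.013, θ=0.027, ω=-0.030
apply F[38]=+0.692 → step 39: x=-0.204, v=-0.006, θ=0.026, ω=-0.032

Answer: x=-0.204, v=-0.006, θ=0.026, ω=-0.032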